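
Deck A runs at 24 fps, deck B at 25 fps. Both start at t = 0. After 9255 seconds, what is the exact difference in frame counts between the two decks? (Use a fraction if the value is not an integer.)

9255 frames

A emits 24 × 9255 = 222120 frames; B emits 25 × 9255 = 231375.
Difference = 9255 frames; B is ahead of A.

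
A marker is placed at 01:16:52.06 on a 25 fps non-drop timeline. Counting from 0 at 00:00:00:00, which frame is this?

115306

Total seconds to the label: (1 × 3600 + 16 × 60 + 52) = 4612.
Frame index = 4612 × 25 + 6 = 115306.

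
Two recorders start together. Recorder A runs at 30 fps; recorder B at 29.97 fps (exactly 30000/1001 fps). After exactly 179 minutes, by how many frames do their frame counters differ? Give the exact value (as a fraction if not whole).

179 min = 10740 s.
A emits 30 × 10740 = 322200 frames; B emits 30000/1001 × 10740 = 322200000/1001.
Difference = 322200/1001 frames (≈ 321.8781); B is behind A.

322200/1001 frames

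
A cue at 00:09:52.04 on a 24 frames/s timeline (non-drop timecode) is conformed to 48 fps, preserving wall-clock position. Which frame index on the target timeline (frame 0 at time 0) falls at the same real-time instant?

frame 28424

Source frame index: (0×3600 + 9×60 + 52) × 24 + 4 = 14212.
Real time: 14212 / (24) = 3553/6 s.
Target frame: (3553/6) × (48) = 28424.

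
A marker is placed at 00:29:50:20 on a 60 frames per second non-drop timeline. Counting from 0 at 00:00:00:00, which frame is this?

107420

Total seconds to the label: (0 × 3600 + 29 × 60 + 50) = 1790.
Frame index = 1790 × 60 + 20 = 107420.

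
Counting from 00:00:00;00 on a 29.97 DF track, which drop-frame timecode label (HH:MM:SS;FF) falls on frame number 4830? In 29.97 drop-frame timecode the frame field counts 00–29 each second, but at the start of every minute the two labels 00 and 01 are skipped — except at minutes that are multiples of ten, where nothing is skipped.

00:02:41;04

Each 10-minute DF block holds 10 × 60 × 30 − 9 × 2 = 17982 frames. 4830 ÷ 17982 → 0 full blocks, remainder 4830.
Within the partial block the first minute is 1800 frames and each further minute 1798, so 2 further minute boundaries passed. Total skipped labels = 18 × 0 + 2 × 2 = 4.
Non-drop label index = 4830 + 4 = 4834; at 30 labels/s that is 00:02:41:04, i.e. DF 00:02:41;04.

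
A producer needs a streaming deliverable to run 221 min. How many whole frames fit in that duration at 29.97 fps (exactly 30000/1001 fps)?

397402 frames

221 min = 13260 s.
Frames = 13260 × 30000/1001 = 30600000/77 ≈ 397402.5974.
Complete frames: 397402.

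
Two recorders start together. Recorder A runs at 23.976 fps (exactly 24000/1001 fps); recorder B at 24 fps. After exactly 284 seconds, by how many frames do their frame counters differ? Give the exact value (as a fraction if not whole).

A emits 24000/1001 × 284 = 6816000/1001 frames; B emits 24 × 284 = 6816.
Difference = 6816/1001 frames (≈ 6.8092); B is ahead of A.

6816/1001 frames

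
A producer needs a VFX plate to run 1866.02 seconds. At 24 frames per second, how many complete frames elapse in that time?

44784 frames

Frames = 1866.02 × 24 = 1119612/25 ≈ 44784.4800.
Complete frames: 44784.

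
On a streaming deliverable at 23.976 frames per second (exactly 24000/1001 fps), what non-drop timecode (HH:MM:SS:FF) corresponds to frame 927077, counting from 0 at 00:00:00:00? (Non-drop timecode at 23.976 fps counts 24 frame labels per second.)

927077 ÷ 24 = 38628 full seconds, remainder 5 frames.
38628 s = 10 h 43 min 48 s.
Timecode: 10:43:48:05.

10:43:48:05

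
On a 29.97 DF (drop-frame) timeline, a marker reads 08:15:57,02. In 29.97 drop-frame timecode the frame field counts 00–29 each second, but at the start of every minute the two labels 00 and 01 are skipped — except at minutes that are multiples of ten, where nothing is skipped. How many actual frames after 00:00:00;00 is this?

891820

As if non-drop at 30 labels/s: (8 × 3600 + 15 × 60 + 57) × 30 + 2 = 892712.
Minute boundaries passed: 495; those not divisible by 10: 495 − 49 = 446; dropped labels = 2 × 446 = 892.
Actual frame index = 892712 − 892 = 891820.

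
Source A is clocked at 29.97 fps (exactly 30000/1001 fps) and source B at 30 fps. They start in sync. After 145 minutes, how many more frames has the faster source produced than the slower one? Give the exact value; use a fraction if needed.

145 min = 8700 s.
A emits 30000/1001 × 8700 = 261000000/1001 frames; B emits 30 × 8700 = 261000.
Difference = 261000/1001 frames (≈ 260.7393); B is ahead of A.

261000/1001 frames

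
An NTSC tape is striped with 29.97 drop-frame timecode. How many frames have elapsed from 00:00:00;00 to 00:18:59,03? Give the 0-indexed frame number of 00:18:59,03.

34139

As if non-drop at 30 labels/s: (0 × 3600 + 18 × 60 + 59) × 30 + 3 = 34173.
Minute boundaries passed: 18; those not divisible by 10: 18 − 1 = 17; dropped labels = 2 × 17 = 34.
Actual frame index = 34173 − 34 = 34139.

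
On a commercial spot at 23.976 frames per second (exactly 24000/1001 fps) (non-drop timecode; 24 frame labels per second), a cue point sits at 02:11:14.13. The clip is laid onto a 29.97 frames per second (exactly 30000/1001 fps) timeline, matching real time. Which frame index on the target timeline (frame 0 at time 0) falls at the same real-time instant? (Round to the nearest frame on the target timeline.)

frame 236236

Source frame index: (2×3600 + 11×60 + 14) × 24 + 13 = 188989.
Real time: 188989 / (24000/1001) = 189177989/24000 s.
Target frame: (189177989/24000) × (30000/1001) = 944945/4 ≈ 236236.250 → 236236.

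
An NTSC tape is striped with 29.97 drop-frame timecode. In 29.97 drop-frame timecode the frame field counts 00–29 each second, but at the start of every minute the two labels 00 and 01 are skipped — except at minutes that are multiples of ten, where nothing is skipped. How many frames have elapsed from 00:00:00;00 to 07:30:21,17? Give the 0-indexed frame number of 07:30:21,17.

809837

Complete 10-minute blocks: 45, each 17982 frames → 809190.
Remaining 0 whole minutes in the current block: 0 frames.
Within the current minute: 21 × 30 + 17 = 647. Total = 809190 + 0 + 647 = 809837.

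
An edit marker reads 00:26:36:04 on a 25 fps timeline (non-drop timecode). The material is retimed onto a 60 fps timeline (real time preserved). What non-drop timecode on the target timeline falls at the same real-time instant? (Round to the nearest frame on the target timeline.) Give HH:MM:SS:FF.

00:26:36:10

Source frame index: (0×3600 + 26×60 + 36) × 25 + 4 = 39904.
Real time: 39904 / (25) = 39904/25 s.
Target frame: (39904/25) × (60) = 478848/5 ≈ 95769.600 → 95770.
At 60 labels/s: frame 95770 → 00:26:36:10.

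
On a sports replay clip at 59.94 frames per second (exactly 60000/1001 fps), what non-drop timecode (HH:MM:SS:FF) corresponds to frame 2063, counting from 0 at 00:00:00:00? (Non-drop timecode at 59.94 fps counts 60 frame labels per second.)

2063 ÷ 60 = 34 full seconds, remainder 23 frames.
34 s = 0 h 0 min 34 s.
Timecode: 00:00:34:23.

00:00:34:23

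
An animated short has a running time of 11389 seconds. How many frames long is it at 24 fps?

273336 frames

Frames = 11389 × 24 = 273336.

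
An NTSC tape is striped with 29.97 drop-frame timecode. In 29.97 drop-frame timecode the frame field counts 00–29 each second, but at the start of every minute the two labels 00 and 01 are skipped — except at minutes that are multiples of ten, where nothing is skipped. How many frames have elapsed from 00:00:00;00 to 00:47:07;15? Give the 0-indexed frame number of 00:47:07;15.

As if non-drop at 30 labels/s: (0 × 3600 + 47 × 60 + 7) × 30 + 15 = 84825.
Minute boundaries passed: 47; those not divisible by 10: 47 − 4 = 43; dropped labels = 2 × 43 = 86.
Actual frame index = 84825 − 86 = 84739.

84739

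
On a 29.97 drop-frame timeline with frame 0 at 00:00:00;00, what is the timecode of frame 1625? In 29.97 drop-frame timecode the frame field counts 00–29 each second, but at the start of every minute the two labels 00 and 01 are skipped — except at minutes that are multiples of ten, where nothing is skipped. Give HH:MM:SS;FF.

00:00:54;05

Each 10-minute DF block holds 10 × 60 × 30 − 9 × 2 = 17982 frames. 1625 ÷ 17982 → 0 full blocks, remainder 1625.
Within the partial block the first minute is 1800 frames and each further minute 1798, so 0 further minute boundaries passed. Total skipped labels = 18 × 0 + 2 × 0 = 0.
Non-drop label index = 1625 + 0 = 1625; at 30 labels/s that is 00:00:54:05, i.e. DF 00:00:54;05.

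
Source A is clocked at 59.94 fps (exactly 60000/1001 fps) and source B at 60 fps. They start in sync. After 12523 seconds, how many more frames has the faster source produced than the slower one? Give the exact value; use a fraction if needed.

A emits 60000/1001 × 12523 = 107340000/143 frames; B emits 60 × 12523 = 751380.
Difference = 107340/143 frames (≈ 750.6294); B is ahead of A.

107340/143 frames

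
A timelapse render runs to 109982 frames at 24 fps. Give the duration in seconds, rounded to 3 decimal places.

Running time = 109982 × 1/24 = 54991/12 s ≈ 4582.583 s.

4582.583 seconds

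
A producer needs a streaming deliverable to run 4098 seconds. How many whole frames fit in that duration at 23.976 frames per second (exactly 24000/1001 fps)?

Frames = 4098 × 24000/1001 = 98352000/1001 ≈ 98253.7463.
Complete frames: 98253.

98253 frames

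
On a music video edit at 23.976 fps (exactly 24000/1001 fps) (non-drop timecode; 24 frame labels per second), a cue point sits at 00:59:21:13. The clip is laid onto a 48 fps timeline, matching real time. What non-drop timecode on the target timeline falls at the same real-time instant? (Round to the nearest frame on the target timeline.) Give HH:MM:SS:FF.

00:59:25:05

Source frame index: (0×3600 + 59×60 + 21) × 24 + 13 = 85477.
Real time: 85477 / (24000/1001) = 85562477/24000 s.
Target frame: (85562477/24000) × (48) = 85562477/500 ≈ 171124.954 → 171125.
At 48 labels/s: frame 171125 → 00:59:25:05.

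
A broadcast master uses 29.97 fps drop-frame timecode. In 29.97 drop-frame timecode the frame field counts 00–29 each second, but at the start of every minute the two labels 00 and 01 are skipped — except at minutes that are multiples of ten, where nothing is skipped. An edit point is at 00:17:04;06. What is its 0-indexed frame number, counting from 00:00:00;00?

Complete 10-minute blocks: 1, each 17982 frames → 17982.
Remaining 7 whole minutes in the current block: 1800 + 6 × 1798 = 12588 frames.
Within the current minute: 4 × 30 + 6 − 2 = 124 (labels ;00/;01 skipped at this minute). Total = 17982 + 12588 + 124 = 30694.

30694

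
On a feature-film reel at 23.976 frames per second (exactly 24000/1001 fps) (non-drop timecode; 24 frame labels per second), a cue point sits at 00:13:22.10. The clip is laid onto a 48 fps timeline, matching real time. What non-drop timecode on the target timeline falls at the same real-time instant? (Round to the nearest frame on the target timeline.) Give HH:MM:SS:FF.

Source frame index: (0×3600 + 13×60 + 22) × 24 + 10 = 19258.
Real time: 19258 / (24000/1001) = 9638629/12000 s.
Target frame: (9638629/12000) × (48) = 9638629/250 ≈ 38554.516 → 38555.
At 48 labels/s: frame 38555 → 00:13:23:11.

00:13:23:11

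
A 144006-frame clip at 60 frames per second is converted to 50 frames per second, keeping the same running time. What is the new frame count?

120005 frames

Target frames = source frames × (target rate / source rate) = 144006 × (50)/(60) = 144006 × 5/6 = 120005.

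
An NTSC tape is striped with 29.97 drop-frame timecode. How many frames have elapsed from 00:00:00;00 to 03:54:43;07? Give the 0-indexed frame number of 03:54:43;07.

As if non-drop at 30 labels/s: (3 × 3600 + 54 × 60 + 43) × 30 + 7 = 422497.
Minute boundaries passed: 234; those not divisible by 10: 234 − 23 = 211; dropped labels = 2 × 211 = 422.
Actual frame index = 422497 − 422 = 422075.

422075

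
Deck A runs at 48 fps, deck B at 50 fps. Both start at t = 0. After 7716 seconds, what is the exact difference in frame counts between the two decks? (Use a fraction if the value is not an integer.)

A emits 48 × 7716 = 370368 frames; B emits 50 × 7716 = 385800.
Difference = 15432 frames; B is ahead of A.

15432 frames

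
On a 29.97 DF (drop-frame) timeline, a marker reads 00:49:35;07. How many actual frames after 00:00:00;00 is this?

89167

Complete 10-minute blocks: 4, each 17982 frames → 71928.
Remaining 9 whole minutes in the current block: 1800 + 8 × 1798 = 16184 frames.
Within the current minute: 35 × 30 + 7 − 2 = 1055 (labels ;00/;01 skipped at this minute). Total = 71928 + 16184 + 1055 = 89167.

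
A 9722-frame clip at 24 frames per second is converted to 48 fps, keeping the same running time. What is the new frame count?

Target frames = source frames × (target rate / source rate) = 9722 × (48)/(24) = 9722 × 2 = 19444.

19444 frames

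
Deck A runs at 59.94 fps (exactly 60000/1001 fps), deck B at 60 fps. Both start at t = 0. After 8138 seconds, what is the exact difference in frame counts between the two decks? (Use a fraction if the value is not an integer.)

37560/77 frames

A emits 60000/1001 × 8138 = 37560000/77 frames; B emits 60 × 8138 = 488280.
Difference = 37560/77 frames (≈ 487.7922); B is ahead of A.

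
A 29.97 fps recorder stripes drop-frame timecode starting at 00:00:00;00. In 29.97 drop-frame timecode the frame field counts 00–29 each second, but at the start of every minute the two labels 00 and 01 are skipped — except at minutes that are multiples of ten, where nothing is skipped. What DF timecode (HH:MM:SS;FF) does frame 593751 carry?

Ten DF minutes hold 17982 frames, so frame 593751 lies in block 33 (frames 593406–611387) with 345 frames into that block.
The block's first minute is 1800 frames and the rest 1798 each; 345 frames reaches minute 0, so 33 × 18 + 0 × 2 = 594 labels have been skipped so far.
Adding those back, label number 593751 + 594 = 594345 at 30 labels/s is 19811 s + 15 f = 5 h 30 min 11 s frame 15, i.e. 05:30:11;15.

05:30:11;15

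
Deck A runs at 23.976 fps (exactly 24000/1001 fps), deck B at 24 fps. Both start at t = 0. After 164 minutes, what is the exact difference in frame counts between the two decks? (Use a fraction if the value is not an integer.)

164 min = 9840 s.
A emits 24000/1001 × 9840 = 236160000/1001 frames; B emits 24 × 9840 = 236160.
Difference = 236160/1001 frames (≈ 235.9241); B is ahead of A.

236160/1001 frames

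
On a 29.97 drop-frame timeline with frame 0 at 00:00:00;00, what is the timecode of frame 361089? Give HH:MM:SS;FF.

Each 10-minute DF block holds 10 × 60 × 30 − 9 × 2 = 17982 frames. 361089 ÷ 17982 → 20 full blocks, remainder 1449.
Within the partial block the first minute is 1800 frames and each further minute 1798, so 0 further minute boundaries passed. Total skipped labels = 18 × 20 + 2 × 0 = 360.
Non-drop label index = 361089 + 360 = 361449; at 30 labels/s that is 03:20:48:09, i.e. DF 03:20:48;09.

03:20:48;09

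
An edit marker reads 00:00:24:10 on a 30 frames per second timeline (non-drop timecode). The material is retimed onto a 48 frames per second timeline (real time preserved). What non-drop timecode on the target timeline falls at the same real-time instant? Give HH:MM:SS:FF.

Source frame index: (0×3600 + 0×60 + 24) × 30 + 10 = 730.
Real time: 730 / (30) = 73/3 s.
Target frame: (73/3) × (48) = 1168.
At 48 labels/s: frame 1168 → 00:00:24:16.

00:00:24:16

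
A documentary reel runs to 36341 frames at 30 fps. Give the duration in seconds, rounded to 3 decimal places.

1211.367 seconds

Running time = 36341 × 1/30 = 36341/30 s ≈ 1211.367 s.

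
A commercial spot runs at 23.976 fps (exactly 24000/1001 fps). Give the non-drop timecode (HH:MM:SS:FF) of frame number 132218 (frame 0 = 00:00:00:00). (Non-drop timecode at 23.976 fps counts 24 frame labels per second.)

01:31:49:02

132218 ÷ 24 = 5509 full seconds, remainder 2 frames.
5509 s = 1 h 31 min 49 s.
Timecode: 01:31:49:02.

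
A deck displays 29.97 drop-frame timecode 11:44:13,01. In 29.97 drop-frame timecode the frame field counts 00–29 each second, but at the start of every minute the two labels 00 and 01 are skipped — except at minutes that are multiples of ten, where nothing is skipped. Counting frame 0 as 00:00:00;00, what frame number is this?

1266323

Complete 10-minute blocks: 70, each 17982 frames → 1258740.
Remaining 4 whole minutes in the current block: 1800 + 3 × 1798 = 7194 frames.
Within the current minute: 13 × 30 + 1 − 2 = 389 (labels ;00/;01 skipped at this minute). Total = 1258740 + 7194 + 389 = 1266323.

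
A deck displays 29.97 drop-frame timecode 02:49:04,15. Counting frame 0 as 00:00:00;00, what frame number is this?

As if non-drop at 30 labels/s: (2 × 3600 + 49 × 60 + 4) × 30 + 15 = 304335.
Minute boundaries passed: 169; those not divisible by 10: 169 − 16 = 153; dropped labels = 2 × 153 = 306.
Actual frame index = 304335 − 306 = 304029.

304029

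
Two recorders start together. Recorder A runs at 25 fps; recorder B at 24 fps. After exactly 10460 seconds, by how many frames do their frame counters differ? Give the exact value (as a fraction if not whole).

10460 frames

A emits 25 × 10460 = 261500 frames; B emits 24 × 10460 = 251040.
Difference = 10460 frames; B is behind A.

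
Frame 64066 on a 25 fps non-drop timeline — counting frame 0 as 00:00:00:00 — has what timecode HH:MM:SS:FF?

64066 ÷ 25 = 2562 full seconds, remainder 16 frames.
2562 s = 0 h 42 min 42 s.
Timecode: 00:42:42:16.

00:42:42:16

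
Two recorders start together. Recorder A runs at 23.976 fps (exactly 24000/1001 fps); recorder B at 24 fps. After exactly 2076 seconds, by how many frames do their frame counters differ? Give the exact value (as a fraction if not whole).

49824/1001 frames

A emits 24000/1001 × 2076 = 49824000/1001 frames; B emits 24 × 2076 = 49824.
Difference = 49824/1001 frames (≈ 49.7742); B is ahead of A.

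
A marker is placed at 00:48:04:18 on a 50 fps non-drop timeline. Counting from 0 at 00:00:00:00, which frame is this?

144218

Total seconds to the label: (0 × 3600 + 48 × 60 + 4) = 2884.
Frame index = 2884 × 50 + 18 = 144218.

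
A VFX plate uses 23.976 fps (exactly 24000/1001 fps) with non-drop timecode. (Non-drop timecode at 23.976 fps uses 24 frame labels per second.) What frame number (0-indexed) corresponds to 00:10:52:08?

15656

Total seconds to the label: (0 × 3600 + 10 × 60 + 52) = 652.
Frame index = 652 × 24 + 8 = 15656.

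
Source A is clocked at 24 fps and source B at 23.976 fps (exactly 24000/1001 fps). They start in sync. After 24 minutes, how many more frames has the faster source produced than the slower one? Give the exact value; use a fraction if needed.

34560/1001 frames

24 min = 1440 s.
A emits 24 × 1440 = 34560 frames; B emits 24000/1001 × 1440 = 34560000/1001.
Difference = 34560/1001 frames (≈ 34.5255); B is behind A.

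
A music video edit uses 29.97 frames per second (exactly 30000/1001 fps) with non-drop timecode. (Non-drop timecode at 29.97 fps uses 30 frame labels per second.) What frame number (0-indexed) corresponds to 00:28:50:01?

Total seconds to the label: (0 × 3600 + 28 × 60 + 50) = 1730.
Frame index = 1730 × 30 + 1 = 51901.

51901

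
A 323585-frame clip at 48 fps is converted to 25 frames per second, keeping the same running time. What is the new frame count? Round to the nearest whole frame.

Frames at target rate = 323585 × (25) / (48) = 8089625/48 ≈ 168533.854.
Nearest whole frame: 168534.

168534 frames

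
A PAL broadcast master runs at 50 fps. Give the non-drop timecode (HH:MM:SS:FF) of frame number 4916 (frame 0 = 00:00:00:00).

00:01:38:16

4916 ÷ 50 = 98 full seconds, remainder 16 frames.
98 s = 0 h 1 min 38 s.
Timecode: 00:01:38:16.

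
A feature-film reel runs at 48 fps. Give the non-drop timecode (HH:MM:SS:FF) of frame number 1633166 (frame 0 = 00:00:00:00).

1633166 ÷ 48 = 34024 full seconds, remainder 14 frames.
34024 s = 9 h 27 min 4 s.
Timecode: 09:27:04:14.

09:27:04:14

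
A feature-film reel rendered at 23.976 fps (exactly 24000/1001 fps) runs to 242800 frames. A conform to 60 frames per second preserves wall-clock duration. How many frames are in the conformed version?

Target frames = source frames × (target rate / source rate) = 242800 × (60)/(24000/1001) = 242800 × 1001/400 = 607607.

607607 frames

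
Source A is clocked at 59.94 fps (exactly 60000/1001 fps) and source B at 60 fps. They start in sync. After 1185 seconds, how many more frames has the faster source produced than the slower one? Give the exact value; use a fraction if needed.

71100/1001 frames

A emits 60000/1001 × 1185 = 71100000/1001 frames; B emits 60 × 1185 = 71100.
Difference = 71100/1001 frames (≈ 71.0290); B is ahead of A.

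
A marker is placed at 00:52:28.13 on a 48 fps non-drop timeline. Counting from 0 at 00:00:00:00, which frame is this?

frame 151117

Total seconds to the label: (0 × 3600 + 52 × 60 + 28) = 3148.
Frame index = 3148 × 48 + 13 = 151117.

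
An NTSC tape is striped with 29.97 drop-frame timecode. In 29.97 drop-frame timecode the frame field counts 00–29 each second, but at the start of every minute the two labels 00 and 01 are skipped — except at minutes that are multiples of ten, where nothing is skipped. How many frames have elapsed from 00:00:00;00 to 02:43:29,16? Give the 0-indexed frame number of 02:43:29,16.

Complete 10-minute blocks: 16, each 17982 frames → 287712.
Remaining 3 whole minutes in the current block: 1800 + 2 × 1798 = 5396 frames.
Within the current minute: 29 × 30 + 16 − 2 = 884 (labels ;00/;01 skipped at this minute). Total = 287712 + 5396 + 884 = 293992.

293992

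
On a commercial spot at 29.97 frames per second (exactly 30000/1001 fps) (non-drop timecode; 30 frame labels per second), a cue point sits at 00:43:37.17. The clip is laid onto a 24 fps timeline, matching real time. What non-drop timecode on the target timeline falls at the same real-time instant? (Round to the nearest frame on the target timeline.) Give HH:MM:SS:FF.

Source frame index: (0×3600 + 43×60 + 37) × 30 + 17 = 78527.
Real time: 78527 / (30000/1001) = 78605527/30000 s.
Target frame: (78605527/30000) × (24) = 78605527/1250 ≈ 62884.422 → 62884.
At 24 labels/s: frame 62884 → 00:43:40:04.

00:43:40:04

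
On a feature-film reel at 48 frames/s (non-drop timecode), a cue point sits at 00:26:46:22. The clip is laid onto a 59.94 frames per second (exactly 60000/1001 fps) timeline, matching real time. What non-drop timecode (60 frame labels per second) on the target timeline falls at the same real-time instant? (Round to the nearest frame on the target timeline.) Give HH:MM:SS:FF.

Source frame index: (0×3600 + 26×60 + 46) × 48 + 22 = 77110.
Real time: 77110 / (48) = 38555/24 s.
Target frame: (38555/24) × (60000/1001) = 8762500/91 ≈ 96291.209 → 96291.
At 60 labels/s: frame 96291 → 00:26:44:51.

00:26:44:51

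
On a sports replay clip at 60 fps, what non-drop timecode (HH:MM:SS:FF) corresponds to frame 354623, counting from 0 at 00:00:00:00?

01:38:30:23

354623 ÷ 60 = 5910 full seconds, remainder 23 frames.
5910 s = 1 h 38 min 30 s.
Timecode: 01:38:30:23.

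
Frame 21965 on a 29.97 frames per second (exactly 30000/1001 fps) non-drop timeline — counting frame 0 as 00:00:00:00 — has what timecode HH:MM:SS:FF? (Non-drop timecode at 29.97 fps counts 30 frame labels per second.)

21965 ÷ 30 = 732 full seconds, remainder 5 frames.
732 s = 0 h 12 min 12 s.
Timecode: 00:12:12:05.

00:12:12:05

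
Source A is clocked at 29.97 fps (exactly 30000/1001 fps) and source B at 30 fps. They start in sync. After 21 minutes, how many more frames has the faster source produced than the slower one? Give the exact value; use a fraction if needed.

5400/143 frames

21 min = 1260 s.
A emits 30000/1001 × 1260 = 5400000/143 frames; B emits 30 × 1260 = 37800.
Difference = 5400/143 frames (≈ 37.7622); B is ahead of A.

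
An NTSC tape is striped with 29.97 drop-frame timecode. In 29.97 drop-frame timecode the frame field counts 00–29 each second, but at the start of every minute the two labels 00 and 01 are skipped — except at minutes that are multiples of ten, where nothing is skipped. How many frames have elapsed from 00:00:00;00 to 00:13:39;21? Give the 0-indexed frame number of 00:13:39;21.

24567

Complete 10-minute blocks: 1, each 17982 frames → 17982.
Remaining 3 whole minutes in the current block: 1800 + 2 × 1798 = 5396 frames.
Within the current minute: 39 × 30 + 21 − 2 = 1189 (labels ;00/;01 skipped at this minute). Total = 17982 + 5396 + 1189 = 24567.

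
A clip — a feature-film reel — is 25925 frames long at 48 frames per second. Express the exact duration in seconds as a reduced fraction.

Running time = 25925 ÷ (48) = 25925 × 1/48 = 25925/48 s.

25925/48 seconds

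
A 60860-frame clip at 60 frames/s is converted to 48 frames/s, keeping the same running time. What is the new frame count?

48688 frames

Target frames = source frames × (target rate / source rate) = 60860 × (48)/(60) = 60860 × 4/5 = 48688.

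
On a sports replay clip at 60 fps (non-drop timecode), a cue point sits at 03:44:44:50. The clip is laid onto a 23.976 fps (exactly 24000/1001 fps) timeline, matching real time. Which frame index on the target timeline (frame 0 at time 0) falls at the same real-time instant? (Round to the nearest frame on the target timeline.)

frame 323313

Source frame index: (3×3600 + 44×60 + 44) × 60 + 50 = 809090.
Real time: 809090 / (60) = 80909/6 s.
Target frame: (80909/6) × (24000/1001) = 323636000/1001 ≈ 323312.687 → 323313.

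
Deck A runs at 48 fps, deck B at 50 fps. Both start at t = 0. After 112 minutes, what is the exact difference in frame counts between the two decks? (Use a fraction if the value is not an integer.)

13440 frames

112 min = 6720 s.
A emits 48 × 6720 = 322560 frames; B emits 50 × 6720 = 336000.
Difference = 13440 frames; B is ahead of A.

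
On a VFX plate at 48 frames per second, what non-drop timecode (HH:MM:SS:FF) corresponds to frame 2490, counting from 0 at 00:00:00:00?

2490 ÷ 48 = 51 full seconds, remainder 42 frames.
51 s = 0 h 0 min 51 s.
Timecode: 00:00:51:42.

00:00:51:42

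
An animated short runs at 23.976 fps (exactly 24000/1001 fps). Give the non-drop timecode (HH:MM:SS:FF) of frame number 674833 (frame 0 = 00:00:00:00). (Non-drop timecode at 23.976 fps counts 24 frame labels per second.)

674833 ÷ 24 = 28118 full seconds, remainder 1 frame.
28118 s = 7 h 48 min 38 s.
Timecode: 07:48:38:01.

07:48:38:01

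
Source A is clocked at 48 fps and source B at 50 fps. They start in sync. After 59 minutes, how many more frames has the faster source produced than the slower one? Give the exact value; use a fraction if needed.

7080 frames

59 min = 3540 s.
A emits 48 × 3540 = 169920 frames; B emits 50 × 3540 = 177000.
Difference = 7080 frames; B is ahead of A.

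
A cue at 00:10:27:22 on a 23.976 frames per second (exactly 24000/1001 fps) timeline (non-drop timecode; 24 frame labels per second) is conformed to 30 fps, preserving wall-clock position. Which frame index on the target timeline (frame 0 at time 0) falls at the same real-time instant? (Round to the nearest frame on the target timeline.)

frame 18856

Source frame index: (0×3600 + 10×60 + 27) × 24 + 22 = 15070.
Real time: 15070 / (24000/1001) = 1508507/2400 s.
Target frame: (1508507/2400) × (30) = 1508507/80 ≈ 18856.338 → 18856.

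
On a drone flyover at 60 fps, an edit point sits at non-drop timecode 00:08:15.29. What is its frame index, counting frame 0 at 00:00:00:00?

Total seconds to the label: (0 × 3600 + 8 × 60 + 15) = 495.
Frame index = 495 × 60 + 29 = 29729.

frame 29729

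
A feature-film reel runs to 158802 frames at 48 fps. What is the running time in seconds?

3308.375 seconds

Running time = 158802 / (48) = 3308.375 s.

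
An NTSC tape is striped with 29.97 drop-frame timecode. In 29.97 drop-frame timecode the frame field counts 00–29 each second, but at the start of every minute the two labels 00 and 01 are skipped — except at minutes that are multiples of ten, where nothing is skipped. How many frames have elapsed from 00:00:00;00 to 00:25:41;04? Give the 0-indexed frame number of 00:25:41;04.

As if non-drop at 30 labels/s: (0 × 3600 + 25 × 60 + 41) × 30 + 4 = 46234.
Minute boundaries passed: 25; those not divisible by 10: 25 − 2 = 23; dropped labels = 2 × 23 = 46.
Actual frame index = 46234 − 46 = 46188.

46188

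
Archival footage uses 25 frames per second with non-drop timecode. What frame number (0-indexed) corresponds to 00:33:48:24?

frame 50724

Total seconds to the label: (0 × 3600 + 33 × 60 + 48) = 2028.
Frame index = 2028 × 25 + 24 = 50724.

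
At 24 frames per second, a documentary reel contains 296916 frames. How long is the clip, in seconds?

Running time = 296916 / (24) = 12371.5 s.

12371.5 seconds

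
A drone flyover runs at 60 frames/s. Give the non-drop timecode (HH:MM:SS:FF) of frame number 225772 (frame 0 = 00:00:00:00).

225772 ÷ 60 = 3762 full seconds, remainder 52 frames.
3762 s = 1 h 2 min 42 s.
Timecode: 01:02:42:52.

01:02:42:52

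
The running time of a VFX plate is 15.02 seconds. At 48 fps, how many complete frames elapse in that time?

720 frames

Frames = 15.02 × 48 = 18024/25 ≈ 720.9600.
Complete frames: 720.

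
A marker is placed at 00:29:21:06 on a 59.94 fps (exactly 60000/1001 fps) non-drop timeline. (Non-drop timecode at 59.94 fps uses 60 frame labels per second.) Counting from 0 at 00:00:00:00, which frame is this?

Total seconds to the label: (0 × 3600 + 29 × 60 + 21) = 1761.
Frame index = 1761 × 60 + 6 = 105666.

frame 105666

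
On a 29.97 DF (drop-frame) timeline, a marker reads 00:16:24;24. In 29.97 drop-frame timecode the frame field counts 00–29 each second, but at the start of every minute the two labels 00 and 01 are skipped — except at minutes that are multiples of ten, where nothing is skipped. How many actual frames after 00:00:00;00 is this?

29514

As if non-drop at 30 labels/s: (0 × 3600 + 16 × 60 + 24) × 30 + 24 = 29544.
Minute boundaries passed: 16; those not divisible by 10: 16 − 1 = 15; dropped labels = 2 × 15 = 30.
Actual frame index = 29544 − 30 = 29514.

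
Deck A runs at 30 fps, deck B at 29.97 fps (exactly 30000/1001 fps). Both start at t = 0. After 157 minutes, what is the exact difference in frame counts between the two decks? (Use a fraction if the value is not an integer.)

157 min = 9420 s.
A emits 30 × 9420 = 282600 frames; B emits 30000/1001 × 9420 = 282600000/1001.
Difference = 282600/1001 frames (≈ 282.3177); B is behind A.

282600/1001 frames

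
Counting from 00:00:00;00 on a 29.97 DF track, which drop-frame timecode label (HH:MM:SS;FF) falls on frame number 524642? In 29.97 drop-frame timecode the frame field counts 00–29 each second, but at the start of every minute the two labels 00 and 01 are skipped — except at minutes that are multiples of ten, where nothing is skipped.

Ten DF minutes hold 17982 frames, so frame 524642 lies in block 29 (frames 521478–539459) with 3164 frames into that block.
The block's first minute is 1800 frames and the rest 1798 each; 3164 frames reaches minute 1, so 29 × 18 + 1 × 2 = 524 labels have been skipped so far.
Adding those back, label number 524642 + 524 = 525166 at 30 labels/s is 17505 s + 16 f = 4 h 51 min 45 s frame 16, i.e. 04:51:45;16.

04:51:45;16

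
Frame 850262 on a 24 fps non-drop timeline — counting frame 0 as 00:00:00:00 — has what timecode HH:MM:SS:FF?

09:50:27:14

850262 ÷ 24 = 35427 full seconds, remainder 14 frames.
35427 s = 9 h 50 min 27 s.
Timecode: 09:50:27:14.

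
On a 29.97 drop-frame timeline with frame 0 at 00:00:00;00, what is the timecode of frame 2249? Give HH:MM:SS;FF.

Ten DF minutes hold 17982 frames, so frame 2249 lies in block 0 (frames 0–17981) with 2249 frames into that block.
The block's first minute is 1800 frames and the rest 1798 each; 2249 frames reaches minute 1, so 0 × 18 + 1 × 2 = 2 labels have been skipped so far.
Adding those back, label number 2249 + 2 = 2251 at 30 labels/s is 75 s + 1 f = 0 h 1 min 15 s frame 1, i.e. 00:01:15;01.

00:01:15;01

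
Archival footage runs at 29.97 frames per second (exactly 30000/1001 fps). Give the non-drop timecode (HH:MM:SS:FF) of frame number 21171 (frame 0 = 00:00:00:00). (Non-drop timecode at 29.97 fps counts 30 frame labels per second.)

00:11:45:21

21171 ÷ 30 = 705 full seconds, remainder 21 frames.
705 s = 0 h 11 min 45 s.
Timecode: 00:11:45:21.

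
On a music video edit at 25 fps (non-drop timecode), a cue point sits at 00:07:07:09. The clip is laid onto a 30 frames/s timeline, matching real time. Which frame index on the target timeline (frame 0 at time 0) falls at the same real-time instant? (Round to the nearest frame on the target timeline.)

frame 12821

Source frame index: (0×3600 + 7×60 + 7) × 25 + 9 = 10684.
Real time: 10684 / (25) = 10684/25 s.
Target frame: (10684/25) × (30) = 64104/5 ≈ 12820.800 → 12821.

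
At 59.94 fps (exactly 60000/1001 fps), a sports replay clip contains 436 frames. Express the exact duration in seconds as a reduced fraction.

109109/15000 seconds

Running time = 436 ÷ (60000/1001) = 436 × 1001/60000 = 109109/15000 s.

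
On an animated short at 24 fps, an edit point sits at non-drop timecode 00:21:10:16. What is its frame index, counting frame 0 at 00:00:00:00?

Total seconds to the label: (0 × 3600 + 21 × 60 + 10) = 1270.
Frame index = 1270 × 24 + 16 = 30496.

30496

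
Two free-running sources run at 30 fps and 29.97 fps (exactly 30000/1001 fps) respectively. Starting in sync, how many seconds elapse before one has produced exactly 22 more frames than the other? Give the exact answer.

The gap grows by |30000/1001 − 30| = 30/1001 frames per second.
Time for a 22-frame gap: 22 ÷ (30/1001) = 11011/15 s.

11011/15 seconds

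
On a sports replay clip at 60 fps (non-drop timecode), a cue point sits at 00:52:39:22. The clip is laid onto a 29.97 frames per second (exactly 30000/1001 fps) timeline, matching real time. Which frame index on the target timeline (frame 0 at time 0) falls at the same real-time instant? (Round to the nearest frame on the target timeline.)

Source frame index: (0×3600 + 52×60 + 39) × 60 + 22 = 189562.
Real time: 189562 / (60) = 94781/30 s.
Target frame: (94781/30) × (30000/1001) = 94781000/1001 ≈ 94686.314 → 94686.

frame 94686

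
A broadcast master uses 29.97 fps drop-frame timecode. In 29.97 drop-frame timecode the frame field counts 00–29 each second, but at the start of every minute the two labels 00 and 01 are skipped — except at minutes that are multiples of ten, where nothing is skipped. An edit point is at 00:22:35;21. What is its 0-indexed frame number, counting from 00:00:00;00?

As if non-drop at 30 labels/s: (0 × 3600 + 22 × 60 + 35) × 30 + 21 = 40671.
Minute boundaries passed: 22; those not divisible by 10: 22 − 2 = 20; dropped labels = 2 × 20 = 40.
Actual frame index = 40671 − 40 = 40631.

40631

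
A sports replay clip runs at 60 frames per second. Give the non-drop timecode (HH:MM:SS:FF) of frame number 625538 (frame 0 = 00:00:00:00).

02:53:45:38

625538 ÷ 60 = 10425 full seconds, remainder 38 frames.
10425 s = 2 h 53 min 45 s.
Timecode: 02:53:45:38.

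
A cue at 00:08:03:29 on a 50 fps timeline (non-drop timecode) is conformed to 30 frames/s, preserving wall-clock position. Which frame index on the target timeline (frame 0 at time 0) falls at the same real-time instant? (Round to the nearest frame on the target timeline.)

frame 14507

Source frame index: (0×3600 + 8×60 + 3) × 50 + 29 = 24179.
Real time: 24179 / (50) = 24179/50 s.
Target frame: (24179/50) × (30) = 72537/5 ≈ 14507.400 → 14507.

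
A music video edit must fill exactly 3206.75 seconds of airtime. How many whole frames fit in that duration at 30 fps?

Frames = 3206.75 × 30 = 192405/2 ≈ 96202.5000.
Complete frames: 96202.

96202 frames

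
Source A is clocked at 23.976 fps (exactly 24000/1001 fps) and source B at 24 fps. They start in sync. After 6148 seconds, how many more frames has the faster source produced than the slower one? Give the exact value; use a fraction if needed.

A emits 24000/1001 × 6148 = 147552000/1001 frames; B emits 24 × 6148 = 147552.
Difference = 147552/1001 frames (≈ 147.4046); B is ahead of A.

147552/1001 frames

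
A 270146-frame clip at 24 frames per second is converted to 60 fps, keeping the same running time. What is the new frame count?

675365 frames

Frames at target rate = 270146 × (60) / (24) = 675365.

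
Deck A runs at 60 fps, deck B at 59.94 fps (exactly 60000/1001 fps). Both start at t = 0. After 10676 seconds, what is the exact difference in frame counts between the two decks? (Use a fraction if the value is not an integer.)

A emits 60 × 10676 = 640560 frames; B emits 60000/1001 × 10676 = 640560000/1001.
Difference = 640560/1001 frames (≈ 639.9201); B is behind A.

640560/1001 frames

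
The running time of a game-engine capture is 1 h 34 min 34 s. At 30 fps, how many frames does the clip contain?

1 h 34 min 34 s = 5674 s.
Frames = 5674 × 30 = 170220.

170220 frames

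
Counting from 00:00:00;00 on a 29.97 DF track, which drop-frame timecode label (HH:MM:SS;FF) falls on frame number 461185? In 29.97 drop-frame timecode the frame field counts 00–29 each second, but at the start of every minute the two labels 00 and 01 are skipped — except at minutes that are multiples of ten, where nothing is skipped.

04:16:28;07

Ten DF minutes hold 17982 frames, so frame 461185 lies in block 25 (frames 449550–467531) with 11635 frames into that block.
The block's first minute is 1800 frames and the rest 1798 each; 11635 frames reaches minute 6, so 25 × 18 + 6 × 2 = 462 labels have been skipped so far.
Adding those back, label number 461185 + 462 = 461647 at 30 labels/s is 15388 s + 7 f = 4 h 16 min 28 s frame 7, i.e. 04:16:28;07.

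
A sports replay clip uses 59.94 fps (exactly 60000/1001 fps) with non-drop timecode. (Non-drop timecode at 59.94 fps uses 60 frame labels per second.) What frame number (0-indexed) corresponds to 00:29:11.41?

Total seconds to the label: (0 × 3600 + 29 × 60 + 11) = 1751.
Frame index = 1751 × 60 + 41 = 105101.

frame 105101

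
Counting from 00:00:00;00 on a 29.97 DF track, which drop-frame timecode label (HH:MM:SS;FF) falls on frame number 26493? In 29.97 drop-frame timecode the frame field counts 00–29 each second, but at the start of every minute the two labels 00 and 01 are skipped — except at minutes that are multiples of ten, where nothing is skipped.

Ten DF minutes hold 17982 frames, so frame 26493 lies in block 1 (frames 17982–35963) with 8511 frames into that block.
The block's first minute is 1800 frames and the rest 1798 each; 8511 frames reaches minute 4, so 1 × 18 + 4 × 2 = 26 labels have been skipped so far.
Adding those back, label number 26493 + 26 = 26519 at 30 labels/s is 883 s + 29 f = 0 h 14 min 43 s frame 29, i.e. 00:14:43;29.

00:14:43;29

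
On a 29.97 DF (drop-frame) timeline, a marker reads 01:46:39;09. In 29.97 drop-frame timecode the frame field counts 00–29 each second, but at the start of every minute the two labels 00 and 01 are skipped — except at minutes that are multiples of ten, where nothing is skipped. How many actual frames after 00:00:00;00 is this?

Complete 10-minute blocks: 10, each 17982 frames → 179820.
Remaining 6 whole minutes in the current block: 1800 + 5 × 1798 = 10790 frames.
Within the current minute: 39 × 30 + 9 − 2 = 1177 (labels ;00/;01 skipped at this minute). Total = 179820 + 10790 + 1177 = 191787.

191787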